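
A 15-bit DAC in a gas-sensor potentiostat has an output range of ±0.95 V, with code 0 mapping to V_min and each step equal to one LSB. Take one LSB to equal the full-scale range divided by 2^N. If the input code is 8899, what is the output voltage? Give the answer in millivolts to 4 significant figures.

The full-scale span is 0.95 − (-0.95) = 1.9 V. LSB = 1.9 V / 2^15.
Output = V_min + (8899/32768) × range = -0.95 + 0.271576 × 1.9 V
      = -0.95 V + 0.515994 V = -0.434006 V.

-434.0 mV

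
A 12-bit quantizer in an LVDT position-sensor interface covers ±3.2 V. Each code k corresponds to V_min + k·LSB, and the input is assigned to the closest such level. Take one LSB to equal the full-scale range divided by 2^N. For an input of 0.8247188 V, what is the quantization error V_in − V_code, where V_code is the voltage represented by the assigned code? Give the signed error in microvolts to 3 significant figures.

Range = 3.2 − (-3.2) = 6.4 V. LSB = 6.4 V / 2^12 ≈ 1.563 mV.
Position in LSBs: (0.8247188 − (-3.2)) × 4096/6.4 = 2575.8200; rounding gives k = 2576.
Reconstructed level: -3.2 + 2576 × 6.4/4096 V = 0.8250000000 V.
V_in − V_code = 0.8247188 − (0.8250000000) = −281 µV.

−281 µV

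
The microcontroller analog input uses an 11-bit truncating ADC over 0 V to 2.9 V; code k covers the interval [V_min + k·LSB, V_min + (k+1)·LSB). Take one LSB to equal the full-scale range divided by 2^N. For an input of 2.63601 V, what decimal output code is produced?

Full-scale range = 2.9 V. LSB = 2.9 V / 2^11 ≈ 1.416 mV.
(V_in − V_min) × 2^11/range = (2.63601 − (0)) × 2048/2.9 = 1861.568.
Floor → code = 1861.

1861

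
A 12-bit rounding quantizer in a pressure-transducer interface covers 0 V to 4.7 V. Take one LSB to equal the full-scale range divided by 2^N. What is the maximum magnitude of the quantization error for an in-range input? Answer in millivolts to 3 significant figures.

0.574 mV

Full-scale range = 4.7 V.
Step size = 4.7/4096 V = 1.1475 mV.
A rounding quantizer has |error| ≤ LSB/2 = 0.574 mV.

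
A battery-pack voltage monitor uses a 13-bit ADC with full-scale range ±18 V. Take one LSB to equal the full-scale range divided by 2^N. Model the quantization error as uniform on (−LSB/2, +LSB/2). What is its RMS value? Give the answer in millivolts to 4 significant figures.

Range = 18 − (-18) = 36 V.
LSB = 36 V / 2^13 = 4.39453 mV.
V_rms = LSB/√12 = 4.39453 mV / √12 = 1.269 mV.

1.269 mV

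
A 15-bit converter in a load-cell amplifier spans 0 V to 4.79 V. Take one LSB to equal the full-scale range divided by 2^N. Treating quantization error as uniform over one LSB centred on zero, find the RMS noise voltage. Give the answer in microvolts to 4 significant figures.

Span = 4.79 V.
LSB = 4.79 V / 2^15 = 146.179 µV.
For a uniform distribution on [−LSB/2, +LSB/2], V_rms = LSB/√12 = 146.179 µV/3.4641 = 42.20 µV.

42.20 µV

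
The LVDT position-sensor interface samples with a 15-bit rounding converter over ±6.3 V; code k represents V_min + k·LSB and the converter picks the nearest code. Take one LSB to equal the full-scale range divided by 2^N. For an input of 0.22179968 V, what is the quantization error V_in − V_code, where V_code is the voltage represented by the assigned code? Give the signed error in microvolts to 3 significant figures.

The full-scale span is 6.3 − (-6.3) = 12.6 V. LSB = 12.6 V / 2^15 ≈ 384.5 µV.
(0.22179968 − (-6.3)) / LSB = 6.52179968 × 32768/12.6 = 16960.8200. Nearest integer: k = 16961.
Reconstructed level: -6.3 + 16961 × 12.6/32768 V = 0.22186889648 V.
e = 0.22179968 − (0.22186889648) = −69.2 µV.

−69.2 µV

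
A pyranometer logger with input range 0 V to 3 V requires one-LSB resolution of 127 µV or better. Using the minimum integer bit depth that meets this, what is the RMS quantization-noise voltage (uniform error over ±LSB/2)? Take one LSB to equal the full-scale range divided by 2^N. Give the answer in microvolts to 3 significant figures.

26.4 µV

Range is 3 V.
Levels needed ≥ 3/127 µV = 23620. 2^15 = 32768 suffices, so N_min = 15.
LSB = 3 V ÷ 2^15 = 3/32768 V = 91.553 µV.
RMS noise = LSB/√12 = 26.4 µV.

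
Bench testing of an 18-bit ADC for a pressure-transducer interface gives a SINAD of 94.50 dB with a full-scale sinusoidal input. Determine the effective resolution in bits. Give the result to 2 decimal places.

ENOB = (SINAD − 1.76) / 6.02 = (94.50 − 1.76) / 6.02 = 92.74 / 6.02 = 15.4053.

15.41 bits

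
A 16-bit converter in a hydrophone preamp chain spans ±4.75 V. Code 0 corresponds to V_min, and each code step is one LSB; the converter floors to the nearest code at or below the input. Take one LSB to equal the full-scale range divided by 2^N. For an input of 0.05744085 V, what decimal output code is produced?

33164

The full-scale span is 4.75 − (-4.75) = 9.5 V. LSB = 9.5 V / 2^16 ≈ 145.0 µV.
(V_in − V_min) × 2^16/range = (0.05744085 − (-4.75)) × 65536/9.5 = 33164.257.
Floor → code = 33164.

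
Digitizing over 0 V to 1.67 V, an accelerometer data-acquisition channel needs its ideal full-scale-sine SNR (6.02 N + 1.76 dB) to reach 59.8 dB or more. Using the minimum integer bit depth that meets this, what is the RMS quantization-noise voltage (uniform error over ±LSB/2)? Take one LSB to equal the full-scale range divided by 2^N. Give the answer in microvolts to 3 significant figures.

Span = 1.67 V.
Solving 6.02 N ≥ 59.8 − 1.76: N ≥ 9.641. Round up → N = 10.
LSB = 1.67 V ÷ 2^10 = 1.67/1024 V = 1.6309 mV.
σ_q = LSB/√12 = 1.6309 mV/3.4641 = 471 µV.

471 µV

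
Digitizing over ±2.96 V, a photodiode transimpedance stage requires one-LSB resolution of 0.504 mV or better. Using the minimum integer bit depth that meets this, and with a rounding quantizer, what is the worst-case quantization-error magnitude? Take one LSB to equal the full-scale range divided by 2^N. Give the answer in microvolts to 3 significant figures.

Range = 2.96 − (-2.96) = 5.92 V.
Required number of levels: 5.92/0.504 mV = 11746; smallest N with 2^N ≥ that is 14.
LSB = 5.92 V / 2^14 = 361.33 µV.
Max error for round-to-nearest is LSB/2 = 181 µV.

181 µV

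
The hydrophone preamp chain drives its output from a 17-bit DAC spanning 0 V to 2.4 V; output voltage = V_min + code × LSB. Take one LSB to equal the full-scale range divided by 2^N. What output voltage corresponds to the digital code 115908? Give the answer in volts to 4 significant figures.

Span = 2.4 V. LSB = 2.4 V / 2^17.
Output = V_min + (115908/131072) × range = 0 + 0.884308 × 2.4 V
      = 0 V + 2.12234 V = 2.12234 V.

2.122 V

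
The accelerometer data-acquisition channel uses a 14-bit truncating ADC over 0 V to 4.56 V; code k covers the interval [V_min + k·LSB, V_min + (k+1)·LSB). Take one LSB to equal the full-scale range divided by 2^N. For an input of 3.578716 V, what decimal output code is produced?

Span = 4.56 V. LSB = 4.56 V / 2^14 ≈ 278.3 µV.
(V_in − V_min) × 2^14/range = (3.578716 − (0)) × 16384/4.56 = 12858.264.
Floor → code = 12858.

12858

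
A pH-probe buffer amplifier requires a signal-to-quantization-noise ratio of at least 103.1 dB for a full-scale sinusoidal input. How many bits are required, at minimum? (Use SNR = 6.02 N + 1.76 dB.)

Solving 6.02 N ≥ 103.1 − 1.76: N ≥ 16.834. Round up → N = 17.

17 bits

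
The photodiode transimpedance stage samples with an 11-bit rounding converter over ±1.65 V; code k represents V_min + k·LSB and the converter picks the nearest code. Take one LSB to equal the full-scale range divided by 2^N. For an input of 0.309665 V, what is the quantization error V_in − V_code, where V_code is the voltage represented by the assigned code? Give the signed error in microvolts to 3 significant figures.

+290 µV

Full-scale range = 1.65 V − (-1.65 V) = 3.3 V. LSB = 3.3 V / 2^11 ≈ 1.611 mV.
(0.309665 − (-1.65)) / LSB = 1.959665 × 2048/3.3 = 1216.1800. Nearest integer: k = 1216.
Reconstructed level: -1.65 + 1216 × 3.3/2048 V = 0.3093750000 V.
V_in − V_code = 0.309665 − (0.3093750000) = +290 µV.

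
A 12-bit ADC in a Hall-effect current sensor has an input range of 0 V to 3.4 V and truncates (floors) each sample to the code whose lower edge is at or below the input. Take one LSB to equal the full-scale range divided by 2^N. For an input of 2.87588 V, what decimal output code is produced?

3464

Full-scale range = 3.4 V. LSB = 3.4 V / 2^12 ≈ 0.8301 mV.
(V_in − V_min) × 2^12/range = (2.87588 − (0)) × 4096/3.4 = 3464.590.
Floor → code = 3464.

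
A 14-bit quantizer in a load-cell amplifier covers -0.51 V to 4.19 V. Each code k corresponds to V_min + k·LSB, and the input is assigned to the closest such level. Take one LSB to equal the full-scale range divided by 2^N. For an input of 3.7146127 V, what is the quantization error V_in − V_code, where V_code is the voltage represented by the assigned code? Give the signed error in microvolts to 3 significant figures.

The full-scale span is 4.19 − (-0.51) = 4.7 V. LSB = 4.7 V / 2^14 ≈ 286.9 µV.
Position in LSBs: (3.7146127 − (-0.51)) × 16384/4.7 = 14726.8201; rounding gives k = 14727.
V_code = -0.51 + (14727/16384) × 4.7 = 3.7146643066 V.
e = 3.7146127 − (3.7146643066) = −51.6 µV.

−51.6 µV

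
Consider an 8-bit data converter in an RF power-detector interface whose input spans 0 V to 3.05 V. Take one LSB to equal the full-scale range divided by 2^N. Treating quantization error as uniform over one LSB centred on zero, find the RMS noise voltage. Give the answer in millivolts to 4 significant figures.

Full-scale range = 3.05 V.
LSB = 3.05 V ÷ 2^8 = 3.05/256 V = 11.9141 mV.
σ_q = LSB/√12 = 11.9141 mV/3.4641 = 3.439 mV.

3.439 mV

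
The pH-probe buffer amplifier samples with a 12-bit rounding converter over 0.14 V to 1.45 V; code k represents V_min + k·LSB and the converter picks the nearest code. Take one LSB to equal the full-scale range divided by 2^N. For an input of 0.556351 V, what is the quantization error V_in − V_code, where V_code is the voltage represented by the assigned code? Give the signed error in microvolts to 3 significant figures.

−60.1 µV

The full-scale span is 1.45 − (0.14) = 1.31 V. LSB = 1.31 V / 2^12 ≈ 319.8 µV.
(0.556351 − (0.14)) / LSB = 0.416351 × 4096/1.31 = 1301.8120. Nearest integer: k = 1302.
Reconstructed level: 0.14 + 1302 × 1.31/4096 V = 0.5564111328 V.
Error = V_in − V_code = 0.556351 − (0.5564111328) = −60.1 µV.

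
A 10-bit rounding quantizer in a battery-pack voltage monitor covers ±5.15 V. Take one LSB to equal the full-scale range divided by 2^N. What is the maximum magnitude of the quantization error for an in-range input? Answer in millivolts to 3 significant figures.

5.03 mV

Span: 5.15 V − (-5.15 V) = 10.3 V.
LSB = 10.3 V / 2^10 = 10.059 mV.
A rounding quantizer has |error| ≤ LSB/2 = 5.03 mV.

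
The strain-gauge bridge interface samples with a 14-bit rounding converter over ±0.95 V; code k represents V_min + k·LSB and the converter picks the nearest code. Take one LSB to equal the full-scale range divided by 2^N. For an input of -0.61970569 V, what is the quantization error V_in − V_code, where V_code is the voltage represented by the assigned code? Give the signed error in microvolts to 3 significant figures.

+20.9 µV

The full-scale span is 0.95 − (-0.95) = 1.9 V. LSB = 1.9 V / 2^14 ≈ 116.0 µV.
(-0.61970569 − (-0.95)) / LSB = 0.33029431 × 16384/1.9 = 2848.1800. Nearest integer: k = 2848.
V_code = V_min + k × range/2^14 = -0.95 + 2848 × 1.9/16384 = -0.61972656250 V.
e = -0.61970569 − (-0.61972656250) = +20.9 µV.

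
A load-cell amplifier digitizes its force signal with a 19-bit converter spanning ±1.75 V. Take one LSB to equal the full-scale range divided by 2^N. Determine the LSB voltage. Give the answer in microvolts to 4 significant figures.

6.676 µV

Span: 1.75 V − (-1.75 V) = 3.5 V.
Number of codes = 2^19 = 524288.
One LSB is 3.5 V / 524288 = 6.676 µV.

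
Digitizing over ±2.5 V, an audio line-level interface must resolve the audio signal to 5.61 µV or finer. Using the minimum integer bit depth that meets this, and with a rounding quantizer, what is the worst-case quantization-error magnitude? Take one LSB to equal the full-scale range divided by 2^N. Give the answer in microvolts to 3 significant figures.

Span: 2.5 V − (-2.5 V) = 5 V.
5 V / 5.61 µV = 891300. Since 2^19 = 524288 and 2^20 = 1048576, N = 20.
One LSB is 5 V / 1048576 = 4.7684 µV.
|e|_max = LSB/2 = 2.38 µV.

2.38 µV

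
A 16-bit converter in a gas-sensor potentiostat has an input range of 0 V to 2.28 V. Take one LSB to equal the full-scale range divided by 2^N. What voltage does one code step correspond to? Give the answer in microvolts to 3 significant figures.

Range is 2.28 V.
Number of codes = 2^16 = 65536.
One LSB is 2.28 V / 65536 = 34.8 µV.

34.8 µV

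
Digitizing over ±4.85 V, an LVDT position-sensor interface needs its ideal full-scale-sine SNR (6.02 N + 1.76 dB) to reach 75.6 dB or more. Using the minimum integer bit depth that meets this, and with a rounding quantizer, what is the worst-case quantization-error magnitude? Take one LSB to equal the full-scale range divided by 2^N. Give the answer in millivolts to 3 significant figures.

0.592 mV

The full-scale span is 4.85 − (-4.85) = 9.7 V.
Required N = ⌈(75.6 − 1.76)/6.02⌉ = ⌈12.266⌉ = 13.
LSB = 9.7 V / 2^13 = 1.1841 mV.
Half an LSB is 0.592 mV.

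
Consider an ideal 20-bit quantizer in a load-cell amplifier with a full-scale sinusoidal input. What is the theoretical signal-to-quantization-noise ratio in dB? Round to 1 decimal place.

6.02(20) + 1.76 = 120.40 + 1.76 = 122.16 dB.

122.2 dB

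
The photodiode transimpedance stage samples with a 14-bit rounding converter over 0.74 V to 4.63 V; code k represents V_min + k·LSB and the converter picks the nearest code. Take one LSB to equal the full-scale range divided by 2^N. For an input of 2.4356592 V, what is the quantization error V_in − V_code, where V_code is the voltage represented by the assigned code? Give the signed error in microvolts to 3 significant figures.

Span: 4.63 V − (0.74 V) = 3.89 V. LSB = 3.89 V / 2^14 ≈ 237.4 µV.
(V_in − V_min)/LSB = (2.4356592 − (0.74)) × 16384/3.89 = 7141.8201 → nearest code k = 7142.
V_code = V_min + k × range/2^14 = 0.74 + 7142 × 3.89/16384 = 2.4357019043 V.
e = 2.4356592 − (2.4357019043) = −42.7 µV.

−42.7 µV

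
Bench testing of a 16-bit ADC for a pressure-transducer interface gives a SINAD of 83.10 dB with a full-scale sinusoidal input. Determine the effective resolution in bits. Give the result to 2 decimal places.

ENOB = (SINAD − 1.76) / 6.02 = (83.10 − 1.76) / 6.02 = 81.34 / 6.02 = 13.5116.

13.51 bits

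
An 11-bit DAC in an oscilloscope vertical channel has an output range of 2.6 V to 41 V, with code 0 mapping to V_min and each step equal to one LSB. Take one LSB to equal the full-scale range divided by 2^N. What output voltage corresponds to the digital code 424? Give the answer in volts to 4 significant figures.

10.55 V

Span: 41 V − (2.6 V) = 38.4 V. LSB = 38.4 V / 2^11.
V_out = V_min + code × LSB = 2.6 V + 424 × 38.4 V / 2048
      = 2.6 V + 7.95000 V = 10.5500 V.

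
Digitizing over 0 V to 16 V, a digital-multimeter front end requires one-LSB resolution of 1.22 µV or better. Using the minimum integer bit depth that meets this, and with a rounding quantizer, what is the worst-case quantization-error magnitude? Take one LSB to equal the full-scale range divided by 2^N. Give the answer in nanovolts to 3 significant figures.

Span = 16 V.
Levels needed ≥ 16/1.22 µV = 1.311e7. 2^24 = 16777216 suffices, so N_min = 24.
One LSB is 16 V / 16777216 = 0.95367 µV.
|e|_max = LSB/2 = 477 nV.

477 nV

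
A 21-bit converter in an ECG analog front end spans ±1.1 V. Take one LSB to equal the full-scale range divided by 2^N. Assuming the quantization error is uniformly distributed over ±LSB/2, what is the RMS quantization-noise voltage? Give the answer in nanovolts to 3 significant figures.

303 nV

Full-scale range = 1.1 V − (-1.1 V) = 2.2 V.
LSB = 2.2 V / 2^21 = 1.0490 µV.
σ_q = LSB/√12 = 1.0490 µV/3.4641 = 303 nV.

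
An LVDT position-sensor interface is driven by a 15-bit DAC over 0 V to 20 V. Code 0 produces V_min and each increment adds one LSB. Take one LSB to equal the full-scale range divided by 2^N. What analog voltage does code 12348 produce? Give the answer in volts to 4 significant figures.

7.537 V

Range is 20 V. LSB = 20 V / 2^15.
V_out = 0 + 12348 × (20/32768) V
      = 0 + 7.53662 = 7.53662 V.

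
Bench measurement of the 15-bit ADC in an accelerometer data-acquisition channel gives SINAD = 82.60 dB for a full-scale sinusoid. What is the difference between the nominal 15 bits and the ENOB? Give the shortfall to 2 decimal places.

N_eff = (82.60 − 1.76)/6.02 = 13.4286 bits.
Lost resolution: 15 − 13.4286 = 1.5714 bits.

1.57 bits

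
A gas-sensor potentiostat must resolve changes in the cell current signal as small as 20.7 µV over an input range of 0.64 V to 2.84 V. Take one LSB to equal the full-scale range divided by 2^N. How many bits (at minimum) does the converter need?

17 bits

Full-scale range = 2.84 V − (0.64 V) = 2.2 V.
Levels needed ≥ 2.2/20.7 µV = 106300. 2^17 = 131072 suffices, so N_min = 17.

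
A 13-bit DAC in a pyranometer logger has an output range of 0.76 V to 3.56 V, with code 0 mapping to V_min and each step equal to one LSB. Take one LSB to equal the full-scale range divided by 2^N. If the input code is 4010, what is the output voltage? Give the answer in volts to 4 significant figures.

Range = 3.56 − (0.76) = 2.8 V. LSB = 2.8 V / 2^13.
V_out = V_min + code × LSB = 0.76 V + 4010 × 2.8 V / 8192
      = 0.76 + 1.37061 = 2.13061 V.

2.131 V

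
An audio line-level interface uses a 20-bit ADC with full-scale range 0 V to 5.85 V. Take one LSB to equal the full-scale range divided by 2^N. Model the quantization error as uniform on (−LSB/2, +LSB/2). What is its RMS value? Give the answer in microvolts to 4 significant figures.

1.611 µV

Full-scale range = 5.85 V.
Step size = 5.85/1048576 V = 5.57899 µV.
σ_q = LSB/√12 = 5.57899 µV/3.4641 = 1.611 µV.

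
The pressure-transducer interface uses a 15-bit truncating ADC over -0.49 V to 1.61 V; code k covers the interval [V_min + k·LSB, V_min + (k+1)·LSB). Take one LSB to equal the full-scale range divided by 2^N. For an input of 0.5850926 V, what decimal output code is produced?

16775

Span: 1.61 V − (-0.49 V) = 2.1 V. LSB = 2.1 V / 2^15 ≈ 64.09 µV.
V_in − V_min = 0.5850926 − (-0.49) = 1.0750926 V.
Divide by LSB: 1.0750926 × 32768/2.1 = 16775.5402.
Truncating gives code 16775.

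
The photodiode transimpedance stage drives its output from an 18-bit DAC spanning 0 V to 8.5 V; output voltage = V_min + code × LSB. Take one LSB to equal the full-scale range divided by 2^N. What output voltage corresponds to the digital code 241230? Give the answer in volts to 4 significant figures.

Range is 8.5 V. LSB = 8.5 V / 2^18.
Output = V_min + (241230/262144) × range = 0 + 0.920219 × 8.5 V
      = 0 V + 7.82187 V = 7.82187 V.

7.822 V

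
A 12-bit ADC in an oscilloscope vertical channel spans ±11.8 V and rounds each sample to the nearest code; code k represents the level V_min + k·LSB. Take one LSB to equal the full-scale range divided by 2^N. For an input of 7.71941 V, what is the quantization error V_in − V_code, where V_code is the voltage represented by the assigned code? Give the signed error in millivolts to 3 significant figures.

Full-scale range = 11.8 V − (-11.8 V) = 23.6 V. LSB = 23.6 V / 2^12 ≈ 5.762 mV.
(7.71941 − (-11.8)) / LSB = 19.51941 × 4096/23.6 = 3387.7756. Nearest integer: k = 3388.
V_code = -11.8 + (3388/4096) × 23.6 = 7.720703125 V.
V_in − V_code = 7.71941 − (7.720703125) = −1.29 mV.

−1.29 mV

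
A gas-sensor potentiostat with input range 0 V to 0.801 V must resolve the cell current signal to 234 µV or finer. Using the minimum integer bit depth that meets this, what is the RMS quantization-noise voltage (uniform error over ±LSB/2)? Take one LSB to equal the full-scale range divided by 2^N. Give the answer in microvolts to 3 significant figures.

56.5 µV

V_FS = 0.801 V.
Required number of levels: 0.801/234 µV = 3423.1; smallest N with 2^N ≥ that is 12.
LSB = 0.801 V / 2^12 = 195.56 µV.
RMS noise = LSB/√12 = 56.5 µV.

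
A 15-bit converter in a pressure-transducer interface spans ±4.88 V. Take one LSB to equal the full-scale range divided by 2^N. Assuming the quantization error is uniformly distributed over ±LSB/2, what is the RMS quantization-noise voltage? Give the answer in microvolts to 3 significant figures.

Span: 4.88 V − (-4.88 V) = 9.76 V.
LSB = 9.76 V / 2^15 = 297.85 µV.
σ_q = LSB/√12 = 297.85 µV/3.4641 = 86.0 µV.

86.0 µV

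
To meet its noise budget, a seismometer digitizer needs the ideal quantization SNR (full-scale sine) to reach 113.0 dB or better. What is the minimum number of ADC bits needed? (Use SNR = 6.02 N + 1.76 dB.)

Required N = ⌈(113.0 − 1.76)/6.02⌉ = ⌈18.478⌉ = 19.

19 bits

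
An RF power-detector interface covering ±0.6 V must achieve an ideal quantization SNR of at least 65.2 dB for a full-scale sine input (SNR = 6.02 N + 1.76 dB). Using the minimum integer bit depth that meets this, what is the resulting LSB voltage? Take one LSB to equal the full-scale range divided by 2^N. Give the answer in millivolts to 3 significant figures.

The full-scale span is 0.6 − (-0.6) = 1.2 V.
Required N = ⌈(65.2 − 1.76)/6.02⌉ = ⌈10.538⌉ = 11.
LSB = 1.2 V ÷ 2^11 = 1.2/2048 V = 0.586 mV.

0.586 mV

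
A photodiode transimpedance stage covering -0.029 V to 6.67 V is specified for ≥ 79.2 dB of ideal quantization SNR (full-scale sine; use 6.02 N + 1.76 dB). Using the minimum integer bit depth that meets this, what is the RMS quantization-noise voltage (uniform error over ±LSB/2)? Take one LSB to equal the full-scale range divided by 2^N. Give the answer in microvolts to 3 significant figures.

Range = 6.67 − (-0.029) = 6.699 V.
N ≥ (79.2 − 1.76)/6.02 = 12.864 → N_min = 13.
One LSB is 6.699 V / 8192 = 0.81775 mV.
V_rms = LSB/√12 = 236 µV.

236 µV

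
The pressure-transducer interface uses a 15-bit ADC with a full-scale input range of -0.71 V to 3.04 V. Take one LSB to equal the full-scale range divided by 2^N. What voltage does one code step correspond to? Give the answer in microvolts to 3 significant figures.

114 µV

Range = 3.04 − (-0.71) = 3.75 V.
There are 2^15 = 32768 steps.
One LSB is 3.75 V / 32768 = 114 µV.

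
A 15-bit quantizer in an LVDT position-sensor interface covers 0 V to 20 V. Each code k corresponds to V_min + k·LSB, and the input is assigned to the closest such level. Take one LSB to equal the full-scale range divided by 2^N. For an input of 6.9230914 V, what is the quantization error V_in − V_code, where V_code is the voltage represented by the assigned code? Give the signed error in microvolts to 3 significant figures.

V_FS = 20 V. LSB = 20 V / 2^15 ≈ 0.6104 mV.
(V_in − V_min)/LSB = (6.9230914 − (0)) × 32768/20 = 11342.7929 → nearest code k = 11343.
V_code = 0 + (11343/32768) × 20 = 6.9232177734 V.
V_in − V_code = 6.9230914 − (6.9232177734) = −126 µV.

−126 µV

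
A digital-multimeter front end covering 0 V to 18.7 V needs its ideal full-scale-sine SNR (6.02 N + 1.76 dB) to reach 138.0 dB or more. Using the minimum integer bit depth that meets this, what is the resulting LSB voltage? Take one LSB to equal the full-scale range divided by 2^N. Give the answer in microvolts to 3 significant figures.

Full-scale range = 18.7 V.
6.02 N + 1.76 ≥ 138.0 gives N ≥ 22.631, so the minimum integer is 23.
LSB = 18.7 V / 2^23 = 2.23 µV.

2.23 µV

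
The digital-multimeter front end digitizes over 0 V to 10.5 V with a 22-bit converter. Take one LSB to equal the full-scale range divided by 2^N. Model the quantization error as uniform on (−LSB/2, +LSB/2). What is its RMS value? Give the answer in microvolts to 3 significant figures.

Span = 10.5 V.
One LSB is 10.5 V / 4194304 = 2.5034 µV.
V_rms = LSB/√12 = 2.5034 µV / √12 = 0.723 µV.

0.723 µV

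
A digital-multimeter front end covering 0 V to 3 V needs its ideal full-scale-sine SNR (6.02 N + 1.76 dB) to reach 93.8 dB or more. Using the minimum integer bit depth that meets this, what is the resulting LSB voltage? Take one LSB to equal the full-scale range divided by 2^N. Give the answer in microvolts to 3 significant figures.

45.8 µV

Full-scale range = 3 V.
N ≥ (93.8 − 1.76)/6.02 = 15.289 → N_min = 16.
Step size = 3/65536 V = 45.8 µV.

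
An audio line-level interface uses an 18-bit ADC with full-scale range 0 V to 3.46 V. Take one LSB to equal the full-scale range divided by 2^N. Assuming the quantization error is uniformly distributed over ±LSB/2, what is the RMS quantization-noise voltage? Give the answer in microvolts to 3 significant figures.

Span = 3.46 V.
One LSB is 3.46 V / 262144 = 13.199 µV.
σ_q = LSB/√12 = 13.199 µV/3.4641 = 3.81 µV.

3.81 µV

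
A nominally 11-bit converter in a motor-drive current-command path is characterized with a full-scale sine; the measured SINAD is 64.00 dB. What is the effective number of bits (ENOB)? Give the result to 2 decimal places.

(64.00 − 1.76) / 6.02 = 62.24/6.02 = 10.3389 effective bits.

10.34 bits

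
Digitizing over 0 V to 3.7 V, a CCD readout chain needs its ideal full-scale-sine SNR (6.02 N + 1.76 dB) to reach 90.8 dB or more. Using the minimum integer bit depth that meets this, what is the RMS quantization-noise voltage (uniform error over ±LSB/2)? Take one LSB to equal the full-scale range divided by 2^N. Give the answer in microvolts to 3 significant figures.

V_FS = 3.7 V.
Solving 6.02 N ≥ 90.8 − 1.76: N ≥ 14.791. Round up → N = 15.
LSB = 3.7 V ÷ 2^15 = 3.7/32768 V = 112.92 µV.
V_rms = LSB/√12 = 32.6 µV.

32.6 µV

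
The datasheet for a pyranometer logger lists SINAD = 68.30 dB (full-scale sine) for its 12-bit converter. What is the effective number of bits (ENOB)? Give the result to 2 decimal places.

(68.30 − 1.76) / 6.02 = 66.54/6.02 = 11.0532 effective bits.

11.05 bits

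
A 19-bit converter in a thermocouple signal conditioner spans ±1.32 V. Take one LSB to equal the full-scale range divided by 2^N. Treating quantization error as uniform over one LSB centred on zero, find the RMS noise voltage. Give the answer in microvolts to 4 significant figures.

Range = 1.32 − (-1.32) = 2.64 V.
LSB = 2.64 V / 2^19 = 5.03540 µV.
V_rms = LSB/√12 = 5.03540 µV / √12 = 1.454 µV.

1.454 µV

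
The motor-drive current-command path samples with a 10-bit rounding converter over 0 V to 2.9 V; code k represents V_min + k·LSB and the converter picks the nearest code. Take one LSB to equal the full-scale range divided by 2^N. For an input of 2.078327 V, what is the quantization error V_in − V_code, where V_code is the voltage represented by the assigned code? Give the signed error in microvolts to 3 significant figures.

−384 µV

V_FS = 2.9 V. LSB = 2.9 V / 2^10 ≈ 2.832 mV.
(V_in − V_min)/LSB = (2.078327 − (0)) × 1024/2.9 = 733.8644 → nearest code k = 734.
V_code = 0 + (734/1024) × 2.9 = 2.078710938 V.
V_in − V_code = 2.078327 − (2.078710938) = −384 µV.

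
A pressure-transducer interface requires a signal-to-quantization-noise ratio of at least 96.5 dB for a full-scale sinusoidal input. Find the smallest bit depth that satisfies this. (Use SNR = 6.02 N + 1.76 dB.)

16 bits

6.02 N + 1.76 ≥ 96.5 gives N ≥ 15.738, so the minimum integer is 16.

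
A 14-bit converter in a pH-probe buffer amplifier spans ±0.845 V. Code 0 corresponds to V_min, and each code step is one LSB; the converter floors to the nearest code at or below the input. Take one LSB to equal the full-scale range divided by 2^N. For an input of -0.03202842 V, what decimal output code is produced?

7881

Range = 0.845 − (-0.845) = 1.69 V. LSB = 1.69 V / 2^14 ≈ 103.1 µV.
(V_in − V_min) × 2^14/range = (-0.03202842 − (-0.845)) × 16384/1.69 = 7881.495.
Floor → code = 7881.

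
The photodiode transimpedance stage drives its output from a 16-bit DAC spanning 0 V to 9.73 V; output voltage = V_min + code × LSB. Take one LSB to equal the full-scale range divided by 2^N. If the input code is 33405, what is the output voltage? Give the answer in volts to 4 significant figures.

4.960 V

Span = 9.73 V. LSB = 9.73 V / 2^16.
V_out = 0 + 33405 × (9.73/65536) V
      = 0 + 4.95957 = 4.95957 V.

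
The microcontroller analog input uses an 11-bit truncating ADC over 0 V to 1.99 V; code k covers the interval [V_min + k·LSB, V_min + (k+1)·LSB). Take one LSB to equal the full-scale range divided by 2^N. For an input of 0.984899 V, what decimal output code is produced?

1013

Range is 1.99 V. LSB = 1.99 V / 2^11 ≈ 0.9717 mV.
code = ⌊(V_in − V_min)/LSB⌋ = ⌊(V_in − V_min) × 2^11 / range⌋
     = ⌊(0.984899 − (0)) × 2048 / 1.99⌋ = ⌊0.984899 × 2048/1.99⌋
     = ⌊1013.605⌋ = 1013.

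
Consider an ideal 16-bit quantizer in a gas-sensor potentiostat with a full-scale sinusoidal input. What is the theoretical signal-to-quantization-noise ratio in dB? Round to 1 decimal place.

98.1 dB

6.02(16) + 1.76 = 96.32 + 1.76 = 98.08 dB.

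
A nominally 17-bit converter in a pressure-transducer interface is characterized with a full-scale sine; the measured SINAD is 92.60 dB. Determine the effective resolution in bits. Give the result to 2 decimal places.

Inverting SNR = 6.02 N + 1.76: N_eff = (92.60 − 1.76)/6.02 = 15.0897.

15.09 bits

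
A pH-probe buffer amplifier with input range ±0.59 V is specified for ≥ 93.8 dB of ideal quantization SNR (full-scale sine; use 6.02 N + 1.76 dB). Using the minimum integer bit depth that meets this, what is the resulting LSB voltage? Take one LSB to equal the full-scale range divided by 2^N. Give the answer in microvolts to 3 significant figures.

18.0 µV

Range = 0.59 − (-0.59) = 1.18 V.
Solving 6.02 N ≥ 93.8 − 1.76: N ≥ 15.289. Round up → N = 16.
Step size = 1.18/65536 V = 18.0 µV.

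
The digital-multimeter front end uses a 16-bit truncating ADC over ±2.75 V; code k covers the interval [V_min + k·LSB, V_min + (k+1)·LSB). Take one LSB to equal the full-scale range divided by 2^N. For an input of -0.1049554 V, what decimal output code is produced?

Span: 2.75 V − (-2.75 V) = 5.5 V. LSB = 5.5 V / 2^16 ≈ 83.92 µV.
V_in − V_min = -0.1049554 − (-2.75) = 2.6450446 V.
Divide by LSB: 2.6450446 × 65536/5.5 = 31517.3896.
Truncating gives code 31517.

31517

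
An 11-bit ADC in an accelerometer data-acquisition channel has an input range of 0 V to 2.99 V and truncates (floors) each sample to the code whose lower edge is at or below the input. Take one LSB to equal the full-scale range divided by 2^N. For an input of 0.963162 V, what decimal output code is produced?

Full-scale range = 2.99 V. LSB = 2.99 V / 2^11 ≈ 1.460 mV.
code = ⌊(V_in − V_min)/LSB⌋ = ⌊(V_in − V_min) × 2^11 / range⌋
     = ⌊(0.963162 − (0)) × 2048 / 2.99⌋ = ⌊0.963162 × 2048/2.99⌋
     = ⌊659.718⌋ = 659.

659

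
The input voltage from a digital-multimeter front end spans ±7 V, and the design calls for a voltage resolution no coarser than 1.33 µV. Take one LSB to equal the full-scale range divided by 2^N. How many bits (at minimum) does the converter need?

24 bits

Range = 7 − (-7) = 14 V.
14 V / 1.33 µV = 1.053e7. Since 2^23 = 8388608 and 2^24 = 16777216, N = 24.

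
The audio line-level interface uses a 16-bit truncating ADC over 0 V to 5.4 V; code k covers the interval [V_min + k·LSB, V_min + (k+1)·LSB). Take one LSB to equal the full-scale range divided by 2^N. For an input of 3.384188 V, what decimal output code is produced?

V_FS = 5.4 V. LSB = 5.4 V / 2^16 ≈ 82.40 µV.
(V_in − V_min) × 2^16/range = (3.384188 − (0)) × 65536/5.4 = 41071.508.
Floor → code = 41071.

41071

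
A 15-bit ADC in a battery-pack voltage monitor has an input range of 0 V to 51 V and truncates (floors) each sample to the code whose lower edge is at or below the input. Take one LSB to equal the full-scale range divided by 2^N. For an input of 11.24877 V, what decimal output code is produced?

7227

V_FS = 51 V. LSB = 51 V / 2^15 ≈ 1.556 mV.
code = ⌊(V_in − V_min)/LSB⌋ = ⌊(V_in − V_min) × 2^15 / range⌋
     = ⌊(11.24877 − (0)) × 32768 / 51⌋ = ⌊11.24877 × 32768/51⌋
     = ⌊7227.445⌋ = 7227.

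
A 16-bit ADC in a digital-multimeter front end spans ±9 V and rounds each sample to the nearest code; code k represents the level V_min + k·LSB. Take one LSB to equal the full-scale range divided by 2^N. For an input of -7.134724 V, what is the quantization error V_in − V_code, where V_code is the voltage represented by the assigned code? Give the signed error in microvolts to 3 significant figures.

Span: 9 V − (-9 V) = 18 V. LSB = 18 V / 2^16 ≈ 274.7 µV.
(-7.134724 − (-9)) / LSB = 1.865276 × 65536/18 = 6791.2627. Nearest integer: k = 6791.
V_code = V_min + k × range/2^16 = -9 + 6791 × 18/65536 = -7.1347961426 V.
e = -7.134724 − (-7.1347961426) = +72.1 µV.

+72.1 µV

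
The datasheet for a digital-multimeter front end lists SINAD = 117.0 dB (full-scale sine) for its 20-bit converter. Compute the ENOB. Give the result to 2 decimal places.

19.14 bits

ENOB = (SINAD − 1.76) / 6.02 = (117.0 − 1.76) / 6.02 = 115.24 / 6.02 = 19.1429.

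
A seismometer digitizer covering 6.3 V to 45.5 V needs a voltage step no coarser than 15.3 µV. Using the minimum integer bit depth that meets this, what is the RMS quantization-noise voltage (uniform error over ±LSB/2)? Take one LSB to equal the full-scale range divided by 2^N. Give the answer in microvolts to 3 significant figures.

Range = 45.5 − (6.3) = 39.2 V.
Required number of levels: 39.2/15.3 µV = 2.5621e6; smallest N with 2^N ≥ that is 22.
LSB = 39.2 V ÷ 2^22 = 39.2/4194304 V = 9.3460 µV.
σ_q = LSB/√12 = 9.3460 µV/3.4641 = 2.70 µV.

2.70 µV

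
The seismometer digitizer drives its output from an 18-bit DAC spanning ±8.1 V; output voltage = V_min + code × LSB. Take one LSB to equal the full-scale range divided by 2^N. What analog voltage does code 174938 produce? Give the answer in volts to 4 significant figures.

Full-scale range = 8.1 V − (-8.1 V) = 16.2 V. LSB = 16.2 V / 2^18.
Output = V_min + (174938/262144) × range = -8.1 + 0.667336 × 16.2 V
      = -8.1 + 10.8108 = 2.71084 V.

2.711 V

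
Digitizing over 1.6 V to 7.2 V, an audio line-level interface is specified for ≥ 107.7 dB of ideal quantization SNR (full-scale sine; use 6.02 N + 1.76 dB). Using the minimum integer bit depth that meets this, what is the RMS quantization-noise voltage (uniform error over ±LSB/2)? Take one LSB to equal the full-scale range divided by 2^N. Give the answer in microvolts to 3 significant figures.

6.17 µV

The full-scale span is 7.2 − (1.6) = 5.6 V.
Solving 6.02 N ≥ 107.7 − 1.76: N ≥ 17.598. Round up → N = 18.
Step size = 5.6/262144 V = 21.362 µV.
V_rms = LSB/√12 = 6.17 µV.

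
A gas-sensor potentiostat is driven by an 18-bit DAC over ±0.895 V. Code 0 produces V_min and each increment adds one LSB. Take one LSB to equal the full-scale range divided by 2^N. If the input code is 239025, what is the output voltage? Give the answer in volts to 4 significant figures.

Span: 0.895 V − (-0.895 V) = 1.79 V. LSB = 1.79 V / 2^18.
V_out = V_min + code × LSB = -0.895 V + 239025 × 1.79 V / 262144
      = -0.895 + 1.63214 = 0.737136 V.

0.7371 V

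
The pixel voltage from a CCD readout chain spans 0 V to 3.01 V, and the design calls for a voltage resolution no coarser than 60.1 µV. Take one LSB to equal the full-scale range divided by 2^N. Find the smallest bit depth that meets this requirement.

Range is 3.01 V.
Need 2^N ≥ 3.01 V / 60.1 µV = 50080 → N_min = 16.

16 bits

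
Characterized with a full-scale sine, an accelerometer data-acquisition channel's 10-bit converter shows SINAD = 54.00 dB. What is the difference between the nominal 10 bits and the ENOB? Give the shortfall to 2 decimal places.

1.32 bits

ENOB = (SINAD − 1.76)/6.02 = (54.00 − 1.76)/6.02 = 8.6777 bits.
10 − 8.6777 = 1.32 bits below nominal.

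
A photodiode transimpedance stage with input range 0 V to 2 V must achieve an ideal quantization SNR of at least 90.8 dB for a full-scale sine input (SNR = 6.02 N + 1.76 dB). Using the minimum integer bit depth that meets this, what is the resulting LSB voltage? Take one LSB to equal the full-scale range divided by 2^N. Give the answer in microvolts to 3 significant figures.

V_FS = 2 V.
Required N = ⌈(90.8 − 1.76)/6.02⌉ = ⌈14.791⌉ = 15.
Step size = 2/32768 V = 61.0 µV.

61.0 µV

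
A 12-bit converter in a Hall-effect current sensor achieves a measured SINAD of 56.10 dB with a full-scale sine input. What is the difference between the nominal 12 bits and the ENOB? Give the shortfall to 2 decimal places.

N_eff = (56.10 − 1.76)/6.02 = 9.0266 bits.
12 − 9.0266 = 2.97 bits below nominal.

2.97 bits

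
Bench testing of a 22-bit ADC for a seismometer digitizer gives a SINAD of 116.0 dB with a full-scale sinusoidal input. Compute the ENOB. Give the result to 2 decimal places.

(116.0 − 1.76) / 6.02 = 114.24/6.02 = 18.9767 effective bits.

18.98 bits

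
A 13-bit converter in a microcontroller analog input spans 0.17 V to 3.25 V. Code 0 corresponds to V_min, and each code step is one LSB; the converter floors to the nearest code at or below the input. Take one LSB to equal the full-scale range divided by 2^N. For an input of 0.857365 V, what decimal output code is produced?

Span: 3.25 V − (0.17 V) = 3.08 V. LSB = 3.08 V / 2^13 ≈ 376.0 µV.
code = ⌊(V_in − V_min)/LSB⌋ = ⌊(V_in − V_min) × 2^13 / range⌋
     = ⌊(0.857365 − (0.17)) × 8192 / 3.08⌋ = ⌊0.687365 × 8192/3.08⌋
     = ⌊1828.212⌋ = 1828.

1828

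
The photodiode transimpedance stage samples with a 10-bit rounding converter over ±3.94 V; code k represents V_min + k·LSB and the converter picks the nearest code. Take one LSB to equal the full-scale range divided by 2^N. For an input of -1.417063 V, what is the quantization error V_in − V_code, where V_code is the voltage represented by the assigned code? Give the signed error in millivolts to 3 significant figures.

Full-scale range = 3.94 V − (-3.94 V) = 7.88 V. LSB = 7.88 V / 2^10 ≈ 7.695 mV.
(-1.417063 − (-3.94)) / LSB = 2.522937 × 1024/7.88 = 327.8537. Nearest integer: k = 328.
V_code = V_min + k × range/2^10 = -3.94 + 328 × 7.88/1024 = -1.415937500 V.
Error = V_in − V_code = -1.417063 − (-1.415937500) = −1.13 mV.

−1.13 mV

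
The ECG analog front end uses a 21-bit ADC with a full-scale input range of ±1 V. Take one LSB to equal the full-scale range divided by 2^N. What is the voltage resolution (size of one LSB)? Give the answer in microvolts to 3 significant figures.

0.954 µV

Range = 1 − (-1) = 2 V.
There are 2^21 = 2097152 steps.
LSB = 2 V / 2^21 = 0.954 µV.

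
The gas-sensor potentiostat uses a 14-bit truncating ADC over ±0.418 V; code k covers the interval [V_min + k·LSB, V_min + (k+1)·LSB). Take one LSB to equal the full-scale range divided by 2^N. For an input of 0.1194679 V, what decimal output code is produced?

10533

The full-scale span is 0.418 − (-0.418) = 0.836 V. LSB = 0.836 V / 2^14 ≈ 51.03 µV.
V_in − V_min = 0.1194679 − (-0.418) = 0.5374679 V.
Divide by LSB: 0.5374679 × 16384/0.836 = 10533.3422.
Truncating gives code 10533.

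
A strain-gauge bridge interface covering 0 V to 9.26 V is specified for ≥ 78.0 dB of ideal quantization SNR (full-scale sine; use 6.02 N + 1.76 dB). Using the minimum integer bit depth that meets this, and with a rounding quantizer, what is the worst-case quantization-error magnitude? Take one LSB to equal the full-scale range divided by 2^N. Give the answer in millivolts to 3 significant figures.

0.565 mV

Range is 9.26 V.
6.02 N + 1.76 ≥ 78.0 gives N ≥ 12.664, so the minimum integer is 13.
LSB = 9.26 V / 2^13 = 1.1304 mV.
|e|_max = LSB/2 = 0.565 mV.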